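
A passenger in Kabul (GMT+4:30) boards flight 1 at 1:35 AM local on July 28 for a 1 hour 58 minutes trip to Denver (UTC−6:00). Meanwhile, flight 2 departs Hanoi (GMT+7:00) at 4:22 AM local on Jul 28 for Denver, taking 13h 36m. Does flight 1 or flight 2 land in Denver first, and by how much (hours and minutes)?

the first, by 11 hours 55 minutes

Flight 1 in UTC: 1:35 AM − 4:30 = 9:05 PM on Jul 27.
+1 hour and 58 minutes → arrive 11:03 PM UTC on Jul 27.
Flight 2 in UTC: 4:22 AM − 7:00 = 9:22 PM on Jul 27.
+13 hours 36 minutes → arrive 10:58 AM UTC on Jul 28.
Flight 1 lands earlier by 11 hours 55 minutes.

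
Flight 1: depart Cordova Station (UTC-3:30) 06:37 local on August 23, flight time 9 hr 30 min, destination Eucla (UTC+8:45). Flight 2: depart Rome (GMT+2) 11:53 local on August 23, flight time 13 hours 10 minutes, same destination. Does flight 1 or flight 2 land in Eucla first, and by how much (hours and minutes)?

the first, by 3 hours 26 minutes

Flight 1 in UTC: 06:37 + 3:30 = 10:07 on Aug 23.
+9 hours and 30 minutes → arrive 19:37 UTC on Aug 23.
Flight 2 in UTC: 11:53 − 2:00 = 09:53 on Aug 23.
+13 hours 10 minutes → arrive 23:03 UTC on Aug 23.
Flight 1 lands earlier by 3 hours 26 minutes.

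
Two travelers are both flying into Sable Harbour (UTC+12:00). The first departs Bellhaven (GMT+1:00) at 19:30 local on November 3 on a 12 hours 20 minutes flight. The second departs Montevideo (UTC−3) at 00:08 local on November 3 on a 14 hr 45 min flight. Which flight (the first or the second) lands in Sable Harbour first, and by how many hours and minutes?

Flight 1 in UTC: 19:30 − 1:00 = 18:30 on Nov 3.
+12 hours 20 minutes → arrive 06:50 UTC on Nov 4.
Flight 2 in UTC: 00:08 + 3:00 = 03:08 on Nov 3.
+14 hours 45 minutes → arrive 17:53 UTC on Nov 3.
Flight 2 lands earlier by 12 hours 57 minutes.

the second, by 12 hours 57 minutes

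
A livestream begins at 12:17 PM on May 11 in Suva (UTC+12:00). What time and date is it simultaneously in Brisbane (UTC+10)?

10:17 AM on May 11

Brisbane is 2:00 behind Suva.
Shift by the zone difference: 12:17 PM − 2:00 = 10:17 AM on May 11 in Brisbane.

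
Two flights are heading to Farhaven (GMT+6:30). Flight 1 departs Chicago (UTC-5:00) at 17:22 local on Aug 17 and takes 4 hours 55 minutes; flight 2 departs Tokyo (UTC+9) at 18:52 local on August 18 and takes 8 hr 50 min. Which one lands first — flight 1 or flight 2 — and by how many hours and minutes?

Flight 1 in UTC: 17:22 + 5:00 = 22:22 on Aug 17.
+4 hours 55 minutes → arrive 03:17 UTC on Aug 18.
Flight 2 in UTC: 18:52 − 9:00 = 09:52 on Aug 18.
+8 hours 50 minutes → arrive 18:42 UTC on Aug 18.
Flight 1 lands earlier by 15 hours 25 minutes.

the first, by 15 hours 25 minutes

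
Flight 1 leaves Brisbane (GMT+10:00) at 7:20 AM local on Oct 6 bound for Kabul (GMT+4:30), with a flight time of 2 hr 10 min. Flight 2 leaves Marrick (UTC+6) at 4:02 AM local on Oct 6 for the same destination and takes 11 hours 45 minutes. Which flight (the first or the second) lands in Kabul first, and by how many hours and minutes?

the first, by 10 hours 17 minutes

Flight 1 in UTC: 7:20 AM − 10:00 = 9:20 PM on Oct 5.
+2 hours 10 minutes → arrive 11:30 PM UTC on Oct 5.
Flight 2 in UTC: 4:02 AM − 6:00 = 10:02 PM on Oct 5.
+11 hours 45 minutes → arrive 9:47 AM UTC on Oct 6.
Flight 1 lands earlier by 10 hours 17 minutes.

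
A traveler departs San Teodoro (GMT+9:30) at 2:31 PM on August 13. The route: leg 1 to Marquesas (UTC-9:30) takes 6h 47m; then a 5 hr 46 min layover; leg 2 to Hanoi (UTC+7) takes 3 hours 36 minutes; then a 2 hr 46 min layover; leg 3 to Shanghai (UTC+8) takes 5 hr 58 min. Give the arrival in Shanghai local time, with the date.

1:54 PM on August 14

Convert departure to UTC: 2:31 PM − 9:30 = 5:01 AM UTC on Aug 13.
Add 6 hours and 47 minutes leg 1 → 11:48 AM UTC.
Add 5 hours 46 minutes layover in Marquesas → 5:34 PM UTC.
Add 3 hours and 36 minutes leg 2 → 9:10 PM UTC.
Add 2 hours and 46 minutes layover in Hanoi → 11:56 PM UTC.
Add 5 hours 58 minutes leg 3 → 5:54 AM UTC (Aug 14).
Shanghai is UTC+8:00, so local arrival = 5:54 AM + 8:00 = 1:54 PM on Aug 14.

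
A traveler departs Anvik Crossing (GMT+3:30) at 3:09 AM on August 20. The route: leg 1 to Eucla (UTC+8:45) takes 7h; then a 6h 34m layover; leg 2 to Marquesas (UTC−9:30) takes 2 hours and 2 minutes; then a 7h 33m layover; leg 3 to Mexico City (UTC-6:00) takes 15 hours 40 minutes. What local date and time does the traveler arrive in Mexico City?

Convert departure to UTC: 3:09 AM − 3:30 = 11:39 PM UTC on Aug 19.
Add 7 hours leg 1 → 6:39 AM UTC (Aug 20).
Add 6 hours and 34 minutes layover in Eucla → 1:13 PM UTC.
Add 2 hours and 2 minutes leg 2 → 3:15 PM UTC.
Add 7 hours 33 minutes layover in Marquesas → 10:48 PM UTC.
Add 15 hours and 40 minutes leg 3 → 2:28 PM UTC (Aug 21).
Mexico City is UTC−6:00, so local arrival = 2:28 PM − 6:00 = 8:28 AM on Aug 21.

8:28 AM on August 21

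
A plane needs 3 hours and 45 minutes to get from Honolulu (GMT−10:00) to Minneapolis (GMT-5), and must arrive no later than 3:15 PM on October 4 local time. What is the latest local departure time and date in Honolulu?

Target arrival in UTC: 3:15 PM + 5:00 = 8:15 PM on Oct 4.
Subtract 3 hours and 45 minutes → departure 4:30 PM UTC on Oct 4.
Honolulu is UTC−10:00: 4:30 PM − 10:00 = 6:30 AM on Oct 4.

6:30 AM on October 4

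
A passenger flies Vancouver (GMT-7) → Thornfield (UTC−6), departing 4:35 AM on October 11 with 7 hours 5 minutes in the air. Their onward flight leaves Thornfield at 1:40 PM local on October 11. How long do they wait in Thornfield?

1 hour

Convert departure to UTC: 4:35 AM + 7:00 = 11:35 AM UTC on Oct 11.
Add 7 hours 5 minutes flight time → 6:40 PM UTC.
Thornfield is UTC−6:00, so local arrival = 6:40 PM − 6:00 = 12:40 PM on Oct 11.
Layover = 1:40 PM − 12:40 PM = 1 hour.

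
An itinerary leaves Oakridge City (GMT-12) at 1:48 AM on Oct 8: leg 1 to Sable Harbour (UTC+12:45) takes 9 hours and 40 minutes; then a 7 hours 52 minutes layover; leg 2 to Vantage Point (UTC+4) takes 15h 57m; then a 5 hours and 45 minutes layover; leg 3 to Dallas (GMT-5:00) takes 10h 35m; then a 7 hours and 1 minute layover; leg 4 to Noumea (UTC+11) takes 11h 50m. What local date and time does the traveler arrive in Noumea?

Convert departure to UTC: 1:48 AM + 12:00 = 1:48 PM UTC on Oct 8.
Add 9 hours and 40 minutes leg 1 → 11:28 PM UTC.
Add 7 hours 52 minutes layover in Sable Harbour → 7:20 AM UTC (Oct 9).
Add 15 hours 57 minutes leg 2 → 11:17 PM UTC.
Add 5 hours and 45 minutes layover in Vantage Point → 5:02 AM UTC (Oct 10).
Add 10 hours 35 minutes leg 3 → 3:37 PM UTC.
Add 7 hours and 1 minute layover in Dallas → 10:38 PM UTC.
Add 11 hours and 50 minutes leg 4 → 10:28 AM UTC (Oct 11).
Noumea is UTC+11:00, so local arrival = 10:28 AM + 11:00 = 9:28 PM on Oct 11.

9:28 PM on October 11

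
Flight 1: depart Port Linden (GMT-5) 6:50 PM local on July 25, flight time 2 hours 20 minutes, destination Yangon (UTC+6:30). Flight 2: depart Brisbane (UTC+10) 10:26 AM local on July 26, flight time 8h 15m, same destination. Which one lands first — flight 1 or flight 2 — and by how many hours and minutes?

Flight 1 in UTC: 6:50 PM + 5:00 = 11:50 PM on Jul 25.
+2 hours and 20 minutes → arrive 2:10 AM UTC on Jul 26.
Flight 2 in UTC: 10:26 AM − 10:00 = 12:26 AM on Jul 26.
+8 hours and 15 minutes → arrive 8:41 AM UTC on Jul 26.
Flight 1 lands earlier by 6 hours 31 minutes.

the first, by 6 hours 31 minutes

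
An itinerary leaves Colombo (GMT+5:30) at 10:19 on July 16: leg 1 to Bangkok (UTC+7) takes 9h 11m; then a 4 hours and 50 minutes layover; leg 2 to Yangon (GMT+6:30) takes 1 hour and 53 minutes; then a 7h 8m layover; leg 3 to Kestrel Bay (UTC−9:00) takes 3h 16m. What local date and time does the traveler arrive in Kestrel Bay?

Convert departure to UTC: 10:19 − 5:30 = 04:49 UTC on Jul 16.
Add 9 hours 11 minutes leg 1 → 14:00 UTC.
Add 4 hours 50 minutes layover in Bangkok → 18:50 UTC.
Add 1 hour 53 minutes leg 2 → 20:43 UTC.
Add 7 hours 8 minutes layover in Yangon → 03:51 UTC (Jul 17).
Add 3 hours 16 minutes leg 3 → 07:07 UTC.
Kestrel Bay is UTC−9:00, so local arrival = 07:07 − 9:00 = 22:07 on Jul 16.

22:07 on July 16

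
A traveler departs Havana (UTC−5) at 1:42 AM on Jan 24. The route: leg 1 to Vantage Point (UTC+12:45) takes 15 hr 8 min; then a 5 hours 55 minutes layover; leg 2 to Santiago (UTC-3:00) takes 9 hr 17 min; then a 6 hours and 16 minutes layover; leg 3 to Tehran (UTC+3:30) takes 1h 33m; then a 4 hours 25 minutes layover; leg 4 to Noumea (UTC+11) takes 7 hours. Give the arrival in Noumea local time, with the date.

7:16 PM on January 26

Convert departure to UTC: 1:42 AM + 5:00 = 6:42 AM UTC on Jan 24.
Add 15 hours and 8 minutes leg 1 → 9:50 PM UTC.
Add 5 hours and 55 minutes layover in Vantage Point → 3:45 AM UTC (Jan 25).
Add 9 hours and 17 minutes leg 2 → 1:02 PM UTC.
Add 6 hours and 16 minutes layover in Santiago → 7:18 PM UTC.
Add 1 hour 33 minutes leg 3 → 8:51 PM UTC.
Add 4 hours and 25 minutes layover in Tehran → 1:16 AM UTC (Jan 26).
Add 7 hours leg 4 → 8:16 AM UTC.
Noumea is UTC+11:00, so local arrival = 8:16 AM + 11:00 = 7:16 PM on Jan 26.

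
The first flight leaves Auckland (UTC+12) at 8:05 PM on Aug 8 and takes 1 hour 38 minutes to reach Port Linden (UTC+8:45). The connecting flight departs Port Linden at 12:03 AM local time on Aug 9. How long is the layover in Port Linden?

5 hours 35 minutes

Convert departure to UTC: 8:05 PM − 12:00 = 8:05 AM UTC on Aug 8.
Add 1 hour 38 minutes flight time → 9:43 AM UTC.
Port Linden is UTC+8:45, so local arrival = 9:43 AM + 8:45 = 6:28 PM on Aug 8.
Layover = 12:03 AM − 6:28 PM (+1 day) = 5 hours 35 minutes.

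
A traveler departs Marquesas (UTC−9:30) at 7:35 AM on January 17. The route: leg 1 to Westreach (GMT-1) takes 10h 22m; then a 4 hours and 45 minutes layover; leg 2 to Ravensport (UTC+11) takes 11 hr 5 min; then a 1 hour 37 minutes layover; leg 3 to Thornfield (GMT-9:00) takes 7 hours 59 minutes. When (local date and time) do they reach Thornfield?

7:53 PM on January 18

Convert departure to UTC: 7:35 AM + 9:30 = 5:05 PM UTC on Jan 17.
Add 10 hours and 22 minutes leg 1 → 3:27 AM UTC (Jan 18).
Add 4 hours 45 minutes layover in Westreach → 8:12 AM UTC.
Add 11 hours 5 minutes leg 2 → 7:17 PM UTC.
Add 1 hour and 37 minutes layover in Ravensport → 8:54 PM UTC.
Add 7 hours 59 minutes leg 3 → 4:53 AM UTC (Jan 19).
Thornfield is UTC−9:00, so local arrival = 4:53 AM − 9:00 = 7:53 PM on Jan 18.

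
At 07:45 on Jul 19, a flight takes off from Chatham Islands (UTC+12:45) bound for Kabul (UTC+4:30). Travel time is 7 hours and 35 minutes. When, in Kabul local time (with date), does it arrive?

07:05 on Jul 19

Convert departure to UTC: 07:45 − 12:45 = 19:00 UTC on Jul 18.
Add 7 hours and 35 minutes travel time → 02:35 UTC (Jul 19).
Kabul is UTC+4:30, so local arrival = 02:35 + 4:30 = 07:05 on Jul 19.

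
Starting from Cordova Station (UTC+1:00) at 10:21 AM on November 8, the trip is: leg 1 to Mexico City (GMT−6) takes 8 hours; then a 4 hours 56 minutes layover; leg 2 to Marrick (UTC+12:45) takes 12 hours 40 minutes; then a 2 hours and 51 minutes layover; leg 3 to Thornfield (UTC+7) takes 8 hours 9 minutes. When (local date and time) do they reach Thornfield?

Convert departure to UTC: 10:21 AM − 1:00 = 9:21 AM UTC on Nov 8.
Add 8 hours leg 1 → 5:21 PM UTC.
Add 4 hours and 56 minutes layover in Mexico City → 10:17 PM UTC.
Add 12 hours and 40 minutes leg 2 → 10:57 AM UTC (Nov 9).
Add 2 hours 51 minutes layover in Marrick → 1:48 PM UTC.
Add 8 hours and 9 minutes leg 3 → 9:57 PM UTC.
Thornfield is UTC+7:00, so local arrival = 9:57 PM + 7:00 = 4:57 AM on Nov 10.

4:57 AM on Nov 10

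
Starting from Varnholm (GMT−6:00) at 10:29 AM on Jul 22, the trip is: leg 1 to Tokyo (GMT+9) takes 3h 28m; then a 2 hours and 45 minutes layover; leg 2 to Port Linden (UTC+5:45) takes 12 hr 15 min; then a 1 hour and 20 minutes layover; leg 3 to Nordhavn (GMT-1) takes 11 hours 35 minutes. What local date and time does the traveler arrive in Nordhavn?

Convert departure to UTC: 10:29 AM + 6:00 = 4:29 PM UTC on Jul 22.
Add 3 hours 28 minutes leg 1 → 7:57 PM UTC.
Add 2 hours 45 minutes layover in Tokyo → 10:42 PM UTC.
Add 12 hours 15 minutes leg 2 → 10:57 AM UTC (Jul 23).
Add 1 hour 20 minutes layover in Port Linden → 12:17 PM UTC.
Add 11 hours and 35 minutes leg 3 → 11:52 PM UTC.
Nordhavn is UTC−1:00, so local arrival = 11:52 PM − 1:00 = 10:52 PM on Jul 23.

10:52 PM on Jul 23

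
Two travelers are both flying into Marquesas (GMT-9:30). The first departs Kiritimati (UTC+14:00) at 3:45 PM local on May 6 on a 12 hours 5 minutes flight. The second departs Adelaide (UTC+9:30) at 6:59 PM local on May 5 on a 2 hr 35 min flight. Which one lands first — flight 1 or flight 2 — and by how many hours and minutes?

Flight 1 in UTC: 3:45 PM − 14:00 = 1:45 AM on May 6.
+12 hours and 5 minutes → arrive 1:50 PM UTC on May 6.
Flight 2 in UTC: 6:59 PM − 9:30 = 9:29 AM on May 5.
+2 hours and 35 minutes → arrive 12:04 PM UTC on May 5.
Flight 2 lands earlier by 25 hours 46 minutes.

the second, by 25 hours 46 minutes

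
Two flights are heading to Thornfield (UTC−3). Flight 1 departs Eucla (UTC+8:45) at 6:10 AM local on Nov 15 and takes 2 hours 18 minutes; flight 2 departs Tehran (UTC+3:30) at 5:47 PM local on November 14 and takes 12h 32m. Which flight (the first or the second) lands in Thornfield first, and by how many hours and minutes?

the first, by 3 hours 6 minutes

Flight 1 in UTC: 6:10 AM − 8:45 = 9:25 PM on Nov 14.
+2 hours 18 minutes → arrive 11:43 PM UTC on Nov 14.
Flight 2 in UTC: 5:47 PM − 3:30 = 2:17 PM on Nov 14.
+12 hours and 32 minutes → arrive 2:49 AM UTC on Nov 15.
Flight 1 lands earlier by 3 hours 6 minutes.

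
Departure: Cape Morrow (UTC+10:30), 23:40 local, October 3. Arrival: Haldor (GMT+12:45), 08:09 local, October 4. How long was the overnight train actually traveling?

6 hours 14 minutes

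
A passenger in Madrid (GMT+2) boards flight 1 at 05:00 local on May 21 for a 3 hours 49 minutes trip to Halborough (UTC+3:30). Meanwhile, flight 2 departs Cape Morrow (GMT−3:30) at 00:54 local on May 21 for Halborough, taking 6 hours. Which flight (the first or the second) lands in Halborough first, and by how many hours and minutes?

the first, by 3 hours 35 minutes

Flight 1 in UTC: 05:00 − 2:00 = 03:00 on May 21.
+3 hours 49 minutes → arrive 06:49 UTC on May 21.
Flight 2 in UTC: 00:54 + 3:30 = 04:24 on May 21.
+6 hours → arrive 10:24 UTC on May 21.
Flight 1 lands earlier by 3 hours 35 minutes.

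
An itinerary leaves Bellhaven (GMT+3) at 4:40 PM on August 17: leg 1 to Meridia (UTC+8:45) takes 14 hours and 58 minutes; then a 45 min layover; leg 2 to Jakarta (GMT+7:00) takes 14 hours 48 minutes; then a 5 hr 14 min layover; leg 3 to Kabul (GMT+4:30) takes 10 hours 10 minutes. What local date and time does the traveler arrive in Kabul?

Convert departure to UTC: 4:40 PM − 3:00 = 1:40 PM UTC on Aug 17.
Add 14 hours 58 minutes leg 1 → 4:38 AM UTC (Aug 18).
Add 45 minutes layover in Meridia → 5:23 AM UTC.
Add 14 hours and 48 minutes leg 2 → 8:11 PM UTC.
Add 5 hours 14 minutes layover in Jakarta → 1:25 AM UTC (Aug 19).
Add 10 hours 10 minutes leg 3 → 11:35 AM UTC.
Kabul is UTC+4:30, so local arrival = 11:35 AM + 4:30 = 4:05 PM on Aug 19.

4:05 PM on August 19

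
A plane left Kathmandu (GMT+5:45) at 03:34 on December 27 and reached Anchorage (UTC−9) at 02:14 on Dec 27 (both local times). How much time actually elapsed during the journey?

13 hours 25 minutes

Anchorage is 14:45 behind Kathmandu.
Clock-face elapsed time (ignoring zones) is −1 hour 20 minutes.
Actual elapsed = −1 hour 20 minutes + 14:45 = 13 hours 25 minutes.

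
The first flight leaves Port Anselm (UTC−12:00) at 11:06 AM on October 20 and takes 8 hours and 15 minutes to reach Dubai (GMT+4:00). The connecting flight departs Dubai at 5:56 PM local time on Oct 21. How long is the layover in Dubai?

6 hours 35 minutes

Convert departure to UTC: 11:06 AM + 12:00 = 11:06 PM UTC on Oct 20.
Add 8 hours 15 minutes flight time → 7:21 AM UTC (Oct 21).
Dubai is UTC+4:00, so local arrival = 7:21 AM + 4:00 = 11:21 AM on Oct 21.
Layover = 5:56 PM − 11:21 AM = 6 hours 35 minutes.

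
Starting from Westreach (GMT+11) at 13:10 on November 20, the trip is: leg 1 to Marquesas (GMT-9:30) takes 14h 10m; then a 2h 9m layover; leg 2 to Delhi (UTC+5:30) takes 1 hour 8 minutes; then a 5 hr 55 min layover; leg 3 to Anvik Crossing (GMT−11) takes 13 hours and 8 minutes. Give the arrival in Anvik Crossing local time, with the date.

03:40 on Nov 21

Convert departure to UTC: 13:10 − 11:00 = 02:10 UTC on Nov 20.
Add 14 hours 10 minutes leg 1 → 16:20 UTC.
Add 2 hours and 9 minutes layover in Marquesas → 18:29 UTC.
Add 1 hour and 8 minutes leg 2 → 19:37 UTC.
Add 5 hours 55 minutes layover in Delhi → 01:32 UTC (Nov 21).
Add 13 hours 8 minutes leg 3 → 14:40 UTC.
Anvik Crossing is UTC−11:00, so local arrival = 14:40 − 11:00 = 03:40 on Nov 21.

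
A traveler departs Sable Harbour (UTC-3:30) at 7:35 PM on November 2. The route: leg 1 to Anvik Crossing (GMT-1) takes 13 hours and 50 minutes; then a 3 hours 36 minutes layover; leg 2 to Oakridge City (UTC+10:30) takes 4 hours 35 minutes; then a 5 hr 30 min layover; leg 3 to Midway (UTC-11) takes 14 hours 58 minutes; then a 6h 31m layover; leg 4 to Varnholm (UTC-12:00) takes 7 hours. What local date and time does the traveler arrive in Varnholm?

Convert departure to UTC: 7:35 PM + 3:30 = 11:05 PM UTC on Nov 2.
Add 13 hours and 50 minutes leg 1 → 12:55 PM UTC (Nov 3).
Add 3 hours 36 minutes layover in Anvik Crossing → 4:31 PM UTC.
Add 4 hours 35 minutes leg 2 → 9:06 PM UTC.
Add 5 hours 30 minutes layover in Oakridge City → 2:36 AM UTC (Nov 4).
Add 14 hours 58 minutes leg 3 → 5:34 PM UTC.
Add 6 hours and 31 minutes layover in Midway → 12:05 AM UTC (Nov 5).
Add 7 hours leg 4 → 7:05 AM UTC.
Varnholm is UTC−12:00, so local arrival = 7:05 AM − 12:00 = 7:05 PM on Nov 4.

7:05 PM on November 4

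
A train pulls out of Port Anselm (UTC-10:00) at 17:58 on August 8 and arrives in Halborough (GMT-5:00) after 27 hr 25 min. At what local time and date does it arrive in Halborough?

02:23 on August 10

Convert departure to UTC: 17:58 + 10:00 = 03:58 UTC on Aug 9.
Add 27 hours 25 minutes travel time → 07:23 UTC (Aug 10).
Halborough is UTC−5:00, so local arrival = 07:23 − 5:00 = 02:23 on Aug 10.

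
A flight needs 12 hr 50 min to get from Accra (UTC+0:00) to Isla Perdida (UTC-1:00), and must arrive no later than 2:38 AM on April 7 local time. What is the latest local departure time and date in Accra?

2:48 PM on April 6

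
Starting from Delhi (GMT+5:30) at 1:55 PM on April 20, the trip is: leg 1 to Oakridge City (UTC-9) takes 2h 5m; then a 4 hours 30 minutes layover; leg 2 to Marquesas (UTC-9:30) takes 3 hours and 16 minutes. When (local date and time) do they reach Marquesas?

8:46 AM on April 20

Convert departure to UTC: 1:55 PM − 5:30 = 8:25 AM UTC on Apr 20.
Add 2 hours and 5 minutes leg 1 → 10:30 AM UTC.
Add 4 hours 30 minutes layover in Oakridge City → 3:00 PM UTC.
Add 3 hours and 16 minutes leg 2 → 6:16 PM UTC.
Marquesas is UTC−9:30, so local arrival = 6:16 PM − 9:30 = 8:46 AM on Apr 20.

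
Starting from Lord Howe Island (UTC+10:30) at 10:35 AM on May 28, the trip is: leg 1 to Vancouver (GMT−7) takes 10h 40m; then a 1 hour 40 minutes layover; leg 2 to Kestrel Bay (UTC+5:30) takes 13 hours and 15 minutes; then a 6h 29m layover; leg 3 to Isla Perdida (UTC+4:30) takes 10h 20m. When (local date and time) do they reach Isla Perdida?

10:59 PM on May 29

Convert departure to UTC: 10:35 AM − 10:30 = 12:05 AM UTC on May 28.
Add 10 hours and 40 minutes leg 1 → 10:45 AM UTC.
Add 1 hour 40 minutes layover in Vancouver → 12:25 PM UTC.
Add 13 hours and 15 minutes leg 2 → 1:40 AM UTC (May 29).
Add 6 hours 29 minutes layover in Kestrel Bay → 8:09 AM UTC.
Add 10 hours 20 minutes leg 3 → 6:29 PM UTC.
Isla Perdida is UTC+4:30, so local arrival = 6:29 PM + 4:30 = 10:59 PM on May 29.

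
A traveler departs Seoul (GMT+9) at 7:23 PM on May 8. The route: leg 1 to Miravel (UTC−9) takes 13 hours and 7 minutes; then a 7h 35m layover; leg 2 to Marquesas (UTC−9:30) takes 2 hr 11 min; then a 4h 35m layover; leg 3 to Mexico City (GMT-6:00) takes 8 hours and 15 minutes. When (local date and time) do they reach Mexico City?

Convert departure to UTC: 7:23 PM − 9:00 = 10:23 AM UTC on May 8.
Add 13 hours and 7 minutes leg 1 → 11:30 PM UTC.
Add 7 hours and 35 minutes layover in Miravel → 7:05 AM UTC (May 9).
Add 2 hours and 11 minutes leg 2 → 9:16 AM UTC.
Add 4 hours and 35 minutes layover in Marquesas → 1:51 PM UTC.
Add 8 hours 15 minutes leg 3 → 10:06 PM UTC.
Mexico City is UTC−6:00, so local arrival = 10:06 PM − 6:00 = 4:06 PM on May 9.

4:06 PM on May 9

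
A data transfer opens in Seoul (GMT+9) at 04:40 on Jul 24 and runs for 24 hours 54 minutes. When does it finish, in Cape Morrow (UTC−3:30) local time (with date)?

17:04 on July 24

Cape Morrow is 12:30 behind Seoul.
After 24 hours 54 minutes it is 05:34 (Jul 25) in Seoul.
Shift by the zone difference: 05:34 − 12:30 = 17:04 on Jul 24 in Cape Morrow.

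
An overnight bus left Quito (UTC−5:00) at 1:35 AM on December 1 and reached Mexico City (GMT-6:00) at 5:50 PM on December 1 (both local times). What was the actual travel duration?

Departure in UTC: 1:35 AM + 5:00 = 6:35 AM on Dec 1.
Arrival in UTC: 5:50 PM + 6:00 = 11:50 PM on Dec 1.
Elapsed = 11:50 PM − 6:35 AM = 17 hours 15 minutes.

17 hours 15 minutes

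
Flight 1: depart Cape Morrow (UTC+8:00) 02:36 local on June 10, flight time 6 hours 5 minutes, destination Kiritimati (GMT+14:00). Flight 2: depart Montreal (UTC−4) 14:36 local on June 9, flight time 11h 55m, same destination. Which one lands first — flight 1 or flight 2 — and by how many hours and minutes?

Flight 1 in UTC: 02:36 − 8:00 = 18:36 on Jun 9.
+6 hours and 5 minutes → arrive 00:41 UTC on Jun 10.
Flight 2 in UTC: 14:36 + 4:00 = 18:36 on Jun 9.
+11 hours 55 minutes → arrive 06:31 UTC on Jun 10.
Flight 1 lands earlier by 5 hours 50 minutes.

the first, by 5 hours 50 minutes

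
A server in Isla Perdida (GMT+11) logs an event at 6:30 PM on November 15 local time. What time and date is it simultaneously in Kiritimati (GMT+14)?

In UTC: 6:30 PM − 11:00 = 7:30 AM on Nov 15.
Kiritimati is UTC+14:00: 7:30 AM + 14:00 = 9:30 PM on Nov 15.

9:30 PM on November 15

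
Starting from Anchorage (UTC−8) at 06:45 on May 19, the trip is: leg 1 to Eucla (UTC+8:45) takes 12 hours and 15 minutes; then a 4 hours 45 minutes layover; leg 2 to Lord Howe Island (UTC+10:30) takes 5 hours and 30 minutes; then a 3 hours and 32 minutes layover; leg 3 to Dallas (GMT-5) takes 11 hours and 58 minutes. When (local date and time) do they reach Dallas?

Convert departure to UTC: 06:45 + 8:00 = 14:45 UTC on May 19.
Add 12 hours 15 minutes leg 1 → 03:00 UTC (May 20).
Add 4 hours 45 minutes layover in Eucla → 07:45 UTC.
Add 5 hours 30 minutes leg 2 → 13:15 UTC.
Add 3 hours 32 minutes layover in Lord Howe Island → 16:47 UTC.
Add 11 hours 58 minutes leg 3 → 04:45 UTC (May 21).
Dallas is UTC−5:00, so local arrival = 04:45 − 5:00 = 23:45 on May 20.

23:45 on May 20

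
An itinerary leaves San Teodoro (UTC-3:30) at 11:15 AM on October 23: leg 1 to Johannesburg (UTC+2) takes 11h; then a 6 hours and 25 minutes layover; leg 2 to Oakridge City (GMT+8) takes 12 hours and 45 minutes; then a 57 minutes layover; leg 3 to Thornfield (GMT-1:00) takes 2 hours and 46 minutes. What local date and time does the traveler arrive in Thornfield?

11:38 PM on October 24

Convert departure to UTC: 11:15 AM + 3:30 = 2:45 PM UTC on Oct 23.
Add 11 hours leg 1 → 1:45 AM UTC (Oct 24).
Add 6 hours 25 minutes layover in Johannesburg → 8:10 AM UTC.
Add 12 hours and 45 minutes leg 2 → 8:55 PM UTC.
Add 57 minutes layover in Oakridge City → 9:52 PM UTC.
Add 2 hours and 46 minutes leg 3 → 12:38 AM UTC (Oct 25).
Thornfield is UTC−1:00, so local arrival = 12:38 AM − 1:00 = 11:38 PM on Oct 24.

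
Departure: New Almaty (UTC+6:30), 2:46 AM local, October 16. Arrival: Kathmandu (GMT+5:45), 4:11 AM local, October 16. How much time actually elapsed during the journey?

2 hours 10 minutes

Kathmandu is 0:45 behind New Almaty.
Clock-face elapsed time (ignoring zones) is 1 hour 25 minutes.
Actual elapsed = 1 hour 25 minutes + 0:45 = 2 hours 10 minutes.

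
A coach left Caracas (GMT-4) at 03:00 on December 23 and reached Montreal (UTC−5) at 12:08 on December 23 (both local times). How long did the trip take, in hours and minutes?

10 hours 8 minutes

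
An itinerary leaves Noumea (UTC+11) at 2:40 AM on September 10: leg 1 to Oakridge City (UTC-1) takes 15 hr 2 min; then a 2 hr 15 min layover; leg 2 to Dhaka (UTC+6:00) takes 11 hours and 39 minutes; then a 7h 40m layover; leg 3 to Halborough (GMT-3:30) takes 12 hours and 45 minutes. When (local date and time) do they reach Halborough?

Convert departure to UTC: 2:40 AM − 11:00 = 3:40 PM UTC on Sep 9.
Add 15 hours 2 minutes leg 1 → 6:42 AM UTC (Sep 10).
Add 2 hours 15 minutes layover in Oakridge City → 8:57 AM UTC.
Add 11 hours 39 minutes leg 2 → 8:36 PM UTC.
Add 7 hours 40 minutes layover in Dhaka → 4:16 AM UTC (Sep 11).
Add 12 hours and 45 minutes leg 3 → 5:01 PM UTC.
Halborough is UTC−3:30, so local arrival = 5:01 PM − 3:30 = 1:31 PM on Sep 11.

1:31 PM on Sep 11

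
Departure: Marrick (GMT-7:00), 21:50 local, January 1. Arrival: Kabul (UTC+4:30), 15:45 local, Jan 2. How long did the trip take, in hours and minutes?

6 hours 25 minutes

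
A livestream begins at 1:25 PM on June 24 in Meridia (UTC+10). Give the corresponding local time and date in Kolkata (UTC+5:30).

In UTC: 1:25 PM − 10:00 = 3:25 AM on Jun 24.
Kolkata is UTC+5:30: 3:25 AM + 5:30 = 8:55 AM on Jun 24.

8:55 AM on June 24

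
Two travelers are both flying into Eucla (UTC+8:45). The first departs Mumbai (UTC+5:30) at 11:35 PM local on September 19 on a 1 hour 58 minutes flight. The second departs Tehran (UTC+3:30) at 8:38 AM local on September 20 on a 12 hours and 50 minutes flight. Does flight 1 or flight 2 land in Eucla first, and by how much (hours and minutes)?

Flight 1 in UTC: 11:35 PM − 5:30 = 6:05 PM on Sep 19.
+1 hour and 58 minutes → arrive 8:03 PM UTC on Sep 19.
Flight 2 in UTC: 8:38 AM − 3:30 = 5:08 AM on Sep 20.
+12 hours and 50 minutes → arrive 5:58 PM UTC on Sep 20.
Flight 1 lands earlier by 21 hours 55 minutes.

the first, by 21 hours 55 minutes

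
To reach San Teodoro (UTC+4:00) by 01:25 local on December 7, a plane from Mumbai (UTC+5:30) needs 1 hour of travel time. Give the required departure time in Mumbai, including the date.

01:55 on Dec 7

Target arrival in UTC: 01:25 − 4:00 = 21:25 on Dec 6.
Subtract 1 hour → departure 20:25 UTC on Dec 6.
Mumbai is UTC+5:30: 20:25 + 5:30 = 01:55 on Dec 7.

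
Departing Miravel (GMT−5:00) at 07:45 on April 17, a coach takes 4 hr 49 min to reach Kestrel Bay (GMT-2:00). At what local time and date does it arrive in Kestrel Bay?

15:34 on April 17

Kestrel Bay is 3:00 ahead of Miravel.
After 4 hours and 49 minutes it is 12:34 in Miravel.
Shift by the zone difference: 12:34 + 3:00 = 15:34 on Apr 17 in Kestrel Bay.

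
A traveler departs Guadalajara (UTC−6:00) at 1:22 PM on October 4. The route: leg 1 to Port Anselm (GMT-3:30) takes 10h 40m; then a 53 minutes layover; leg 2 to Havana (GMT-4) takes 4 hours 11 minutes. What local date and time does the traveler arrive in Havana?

7:06 AM on October 5

Convert departure to UTC: 1:22 PM + 6:00 = 7:22 PM UTC on Oct 4.
Add 10 hours and 40 minutes leg 1 → 6:02 AM UTC (Oct 5).
Add 53 minutes layover in Port Anselm → 6:55 AM UTC.
Add 4 hours and 11 minutes leg 2 → 11:06 AM UTC.
Havana is UTC−4:00, so local arrival = 11:06 AM − 4:00 = 7:06 AM on Oct 5.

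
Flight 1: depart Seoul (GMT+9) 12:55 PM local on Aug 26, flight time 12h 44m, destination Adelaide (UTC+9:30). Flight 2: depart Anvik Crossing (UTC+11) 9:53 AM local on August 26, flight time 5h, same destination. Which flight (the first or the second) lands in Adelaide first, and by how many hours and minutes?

Flight 1 in UTC: 12:55 PM − 9:00 = 3:55 AM on Aug 26.
+12 hours and 44 minutes → arrive 4:39 PM UTC on Aug 26.
Flight 2 in UTC: 9:53 AM − 11:00 = 10:53 PM on Aug 25.
+5 hours → arrive 3:53 AM UTC on Aug 26.
Flight 2 lands earlier by 12 hours 46 minutes.

the second, by 12 hours 46 minutes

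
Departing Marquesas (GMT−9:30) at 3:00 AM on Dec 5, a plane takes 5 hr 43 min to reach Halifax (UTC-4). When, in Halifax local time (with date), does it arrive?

Convert departure to UTC: 3:00 AM + 9:30 = 12:30 PM UTC on Dec 5.
Add 5 hours and 43 minutes travel time → 6:13 PM UTC.
Halifax is UTC−4:00, so local arrival = 6:13 PM − 4:00 = 2:13 PM on Dec 5.

2:13 PM on Dec 5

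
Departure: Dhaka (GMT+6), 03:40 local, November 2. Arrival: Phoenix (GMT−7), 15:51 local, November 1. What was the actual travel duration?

Phoenix is 13:00 behind Dhaka.
Clock-face elapsed time (ignoring zones) is −11 hours 49 minutes.
Actual elapsed = −11 hours 49 minutes + 13:00 = 1 hour 11 minutes.

1 hour 11 minutes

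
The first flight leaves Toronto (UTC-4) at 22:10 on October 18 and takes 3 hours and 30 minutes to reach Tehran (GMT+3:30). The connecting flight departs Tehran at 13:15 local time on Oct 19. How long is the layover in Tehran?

4 hours 5 minutes

Convert departure to UTC: 22:10 + 4:00 = 02:10 UTC on Oct 19.
Add 3 hours and 30 minutes flight time → 05:40 UTC.
Tehran is UTC+3:30, so local arrival = 05:40 + 3:30 = 09:10 on Oct 19.
Layover = 13:15 − 09:10 = 4 hours 5 minutes.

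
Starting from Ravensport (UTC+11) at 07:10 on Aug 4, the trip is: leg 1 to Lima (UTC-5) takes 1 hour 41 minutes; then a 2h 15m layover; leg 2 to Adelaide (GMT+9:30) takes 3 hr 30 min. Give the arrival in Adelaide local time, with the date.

13:06 on Aug 4

Convert departure to UTC: 07:10 − 11:00 = 20:10 UTC on Aug 3.
Add 1 hour 41 minutes leg 1 → 21:51 UTC.
Add 2 hours 15 minutes layover in Lima → 00:06 UTC (Aug 4).
Add 3 hours 30 minutes leg 2 → 03:36 UTC.
Adelaide is UTC+9:30, so local arrival = 03:36 + 9:30 = 13:06 on Aug 4.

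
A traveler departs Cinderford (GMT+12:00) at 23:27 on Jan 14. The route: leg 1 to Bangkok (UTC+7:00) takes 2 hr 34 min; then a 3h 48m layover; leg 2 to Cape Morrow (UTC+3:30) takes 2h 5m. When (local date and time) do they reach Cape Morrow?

23:24 on January 14

Convert departure to UTC: 23:27 − 12:00 = 11:27 UTC on Jan 14.
Add 2 hours 34 minutes leg 1 → 14:01 UTC.
Add 3 hours and 48 minutes layover in Bangkok → 17:49 UTC.
Add 2 hours 5 minutes leg 2 → 19:54 UTC.
Cape Morrow is UTC+3:30, so local arrival = 19:54 + 3:30 = 23:24 on Jan 14.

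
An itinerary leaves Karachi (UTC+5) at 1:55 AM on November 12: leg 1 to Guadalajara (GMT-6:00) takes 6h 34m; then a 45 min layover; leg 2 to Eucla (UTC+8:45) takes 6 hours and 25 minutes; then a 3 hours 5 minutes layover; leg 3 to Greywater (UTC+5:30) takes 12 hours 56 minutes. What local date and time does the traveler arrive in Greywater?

Convert departure to UTC: 1:55 AM − 5:00 = 8:55 PM UTC on Nov 11.
Add 6 hours and 34 minutes leg 1 → 3:29 AM UTC (Nov 12).
Add 45 minutes layover in Guadalajara → 4:14 AM UTC.
Add 6 hours and 25 minutes leg 2 → 10:39 AM UTC.
Add 3 hours and 5 minutes layover in Eucla → 1:44 PM UTC.
Add 12 hours and 56 minutes leg 3 → 2:40 AM UTC (Nov 13).
Greywater is UTC+5:30, so local arrival = 2:40 AM + 5:30 = 8:10 AM on Nov 13.

8:10 AM on Nov 13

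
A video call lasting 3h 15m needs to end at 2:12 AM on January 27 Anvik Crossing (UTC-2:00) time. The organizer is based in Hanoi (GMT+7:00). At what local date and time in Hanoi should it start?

Target end time in UTC: 2:12 AM + 2:00 = 4:12 AM on Jan 27.
Subtract 3 hours and 15 minutes → start 12:57 AM UTC on Jan 27.
Hanoi is UTC+7:00: 12:57 AM + 7:00 = 7:57 AM on Jan 27.

7:57 AM on January 27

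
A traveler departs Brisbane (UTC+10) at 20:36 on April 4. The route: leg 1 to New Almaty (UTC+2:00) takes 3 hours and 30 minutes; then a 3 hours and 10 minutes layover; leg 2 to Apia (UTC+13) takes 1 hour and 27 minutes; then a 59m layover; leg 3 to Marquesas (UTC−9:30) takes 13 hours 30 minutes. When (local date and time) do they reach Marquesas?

23:42 on Apr 4

Convert departure to UTC: 20:36 − 10:00 = 10:36 UTC on Apr 4.
Add 3 hours 30 minutes leg 1 → 14:06 UTC.
Add 3 hours 10 minutes layover in New Almaty → 17:16 UTC.
Add 1 hour and 27 minutes leg 2 → 18:43 UTC.
Add 59 minutes layover in Apia → 19:42 UTC.
Add 13 hours 30 minutes leg 3 → 09:12 UTC (Apr 5).
Marquesas is UTC−9:30, so local arrival = 09:12 − 9:30 = 23:42 on Apr 4.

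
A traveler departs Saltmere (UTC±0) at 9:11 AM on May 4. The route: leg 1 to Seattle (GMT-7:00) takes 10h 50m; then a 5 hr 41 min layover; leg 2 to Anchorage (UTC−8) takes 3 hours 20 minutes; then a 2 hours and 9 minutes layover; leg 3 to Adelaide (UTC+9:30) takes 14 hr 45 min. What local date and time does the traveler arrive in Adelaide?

Saltmere is at UTC+0, so departure is already 9:11 AM UTC on May 4.
Add 10 hours and 50 minutes leg 1 → 8:01 PM UTC.
Add 5 hours 41 minutes layover in Seattle → 1:42 AM UTC (May 5).
Add 3 hours and 20 minutes leg 2 → 5:02 AM UTC.
Add 2 hours and 9 minutes layover in Anchorage → 7:11 AM UTC.
Add 14 hours and 45 minutes leg 3 → 9:56 PM UTC.
Adelaide is UTC+9:30, so local arrival = 9:56 PM + 9:30 = 7:26 AM on May 6.

7:26 AM on May 6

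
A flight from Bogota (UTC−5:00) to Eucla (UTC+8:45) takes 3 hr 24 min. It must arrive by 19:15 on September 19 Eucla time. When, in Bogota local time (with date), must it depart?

02:06 on Sep 19

Target arrival in UTC: 19:15 − 8:45 = 10:30 on Sep 19.
Subtract 3 hours and 24 minutes → departure 07:06 UTC on Sep 19.
Bogota is UTC−5:00: 07:06 − 5:00 = 02:06 on Sep 19.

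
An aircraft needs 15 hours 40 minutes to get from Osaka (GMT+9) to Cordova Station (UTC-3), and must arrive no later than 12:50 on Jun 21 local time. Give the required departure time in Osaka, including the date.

09:10 on June 21

Target arrival in UTC: 12:50 + 3:00 = 15:50 on Jun 21.
Subtract 15 hours 40 minutes → departure 00:10 UTC on Jun 21.
Osaka is UTC+9:00: 00:10 + 9:00 = 09:10 on Jun 21.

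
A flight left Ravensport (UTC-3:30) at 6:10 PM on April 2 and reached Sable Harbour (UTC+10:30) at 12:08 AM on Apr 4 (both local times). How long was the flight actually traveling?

15 hours 58 minutes

Sable Harbour is 14:00 ahead of Ravensport.
Clock-face elapsed time (ignoring zones) is 29 hours 58 minutes.
Actual elapsed = 29 hours 58 minutes − 14:00 = 15 hours 58 minutes.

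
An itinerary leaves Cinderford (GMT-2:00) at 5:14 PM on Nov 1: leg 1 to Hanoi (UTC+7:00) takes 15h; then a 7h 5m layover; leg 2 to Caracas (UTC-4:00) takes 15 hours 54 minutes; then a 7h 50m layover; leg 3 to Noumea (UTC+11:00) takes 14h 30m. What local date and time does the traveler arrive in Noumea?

6:33 PM on November 4

Convert departure to UTC: 5:14 PM + 2:00 = 7:14 PM UTC on Nov 1.
Add 15 hours leg 1 → 10:14 AM UTC (Nov 2).
Add 7 hours and 5 minutes layover in Hanoi → 5:19 PM UTC.
Add 15 hours and 54 minutes leg 2 → 9:13 AM UTC (Nov 3).
Add 7 hours 50 minutes layover in Caracas → 5:03 PM UTC.
Add 14 hours 30 minutes leg 3 → 7:33 AM UTC (Nov 4).
Noumea is UTC+11:00, so local arrival = 7:33 AM + 11:00 = 6:33 PM on Nov 4.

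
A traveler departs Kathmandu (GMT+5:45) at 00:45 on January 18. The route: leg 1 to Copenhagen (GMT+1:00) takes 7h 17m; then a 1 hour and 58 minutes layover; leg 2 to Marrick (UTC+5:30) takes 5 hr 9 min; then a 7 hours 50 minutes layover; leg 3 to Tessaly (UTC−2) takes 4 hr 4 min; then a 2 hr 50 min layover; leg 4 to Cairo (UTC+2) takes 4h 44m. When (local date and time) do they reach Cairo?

Convert departure to UTC: 00:45 − 5:45 = 19:00 UTC on Jan 17.
Add 7 hours and 17 minutes leg 1 → 02:17 UTC (Jan 18).
Add 1 hour and 58 minutes layover in Copenhagen → 04:15 UTC.
Add 5 hours 9 minutes leg 2 → 09:24 UTC.
Add 7 hours and 50 minutes layover in Marrick → 17:14 UTC.
Add 4 hours and 4 minutes leg 3 → 21:18 UTC.
Add 2 hours and 50 minutes layover in Tessaly → 00:08 UTC (Jan 19).
Add 4 hours 44 minutes leg 4 → 04:52 UTC.
Cairo is UTC+2:00, so local arrival = 04:52 + 2:00 = 06:52 on Jan 19.

06:52 on January 19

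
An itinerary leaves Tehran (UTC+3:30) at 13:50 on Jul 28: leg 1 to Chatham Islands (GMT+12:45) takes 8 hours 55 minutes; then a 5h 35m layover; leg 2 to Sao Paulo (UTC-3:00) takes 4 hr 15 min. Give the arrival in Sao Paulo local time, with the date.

02:05 on Jul 29

Convert departure to UTC: 13:50 − 3:30 = 10:20 UTC on Jul 28.
Add 8 hours 55 minutes leg 1 → 19:15 UTC.
Add 5 hours 35 minutes layover in Chatham Islands → 00:50 UTC (Jul 29).
Add 4 hours 15 minutes leg 2 → 05:05 UTC.
Sao Paulo is UTC−3:00, so local arrival = 05:05 − 3:00 = 02:05 on Jul 29.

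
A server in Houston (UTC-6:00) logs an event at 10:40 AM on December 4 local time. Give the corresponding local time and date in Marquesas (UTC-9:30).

7:10 AM on December 4

In UTC: 10:40 AM + 6:00 = 4:40 PM on Dec 4.
Marquesas is UTC−9:30: 4:40 PM − 9:30 = 7:10 AM on Dec 4.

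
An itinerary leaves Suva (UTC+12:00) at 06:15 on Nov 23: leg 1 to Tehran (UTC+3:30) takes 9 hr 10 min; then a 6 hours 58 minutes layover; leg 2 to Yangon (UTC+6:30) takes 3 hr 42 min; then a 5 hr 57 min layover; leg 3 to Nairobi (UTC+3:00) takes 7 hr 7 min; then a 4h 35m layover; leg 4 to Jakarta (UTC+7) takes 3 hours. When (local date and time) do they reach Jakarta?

Convert departure to UTC: 06:15 − 12:00 = 18:15 UTC on Nov 22.
Add 9 hours and 10 minutes leg 1 → 03:25 UTC (Nov 23).
Add 6 hours 58 minutes layover in Tehran → 10:23 UTC.
Add 3 hours and 42 minutes leg 2 → 14:05 UTC.
Add 5 hours and 57 minutes layover in Yangon → 20:02 UTC.
Add 7 hours and 7 minutes leg 3 → 03:09 UTC (Nov 24).
Add 4 hours and 35 minutes layover in Nairobi → 07:44 UTC.
Add 3 hours leg 4 → 10:44 UTC.
Jakarta is UTC+7:00, so local arrival = 10:44 + 7:00 = 17:44 on Nov 24.

17:44 on Nov 24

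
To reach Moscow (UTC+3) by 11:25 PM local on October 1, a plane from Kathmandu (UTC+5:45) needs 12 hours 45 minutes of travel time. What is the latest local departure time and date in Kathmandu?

Target arrival in UTC: 11:25 PM − 3:00 = 8:25 PM on Oct 1.
Subtract 12 hours 45 minutes → departure 7:40 AM UTC on Oct 1.
Kathmandu is UTC+5:45: 7:40 AM + 5:45 = 1:25 PM on Oct 1.

1:25 PM on October 1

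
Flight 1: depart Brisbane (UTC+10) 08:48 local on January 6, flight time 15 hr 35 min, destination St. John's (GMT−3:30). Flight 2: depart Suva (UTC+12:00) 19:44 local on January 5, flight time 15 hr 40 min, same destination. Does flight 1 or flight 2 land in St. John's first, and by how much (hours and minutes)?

the second, by 14 hours 59 minutes

Flight 1 in UTC: 08:48 − 10:00 = 22:48 on Jan 5.
+15 hours 35 minutes → arrive 14:23 UTC on Jan 6.
Flight 2 in UTC: 19:44 − 12:00 = 07:44 on Jan 5.
+15 hours 40 minutes → arrive 23:24 UTC on Jan 5.
Flight 2 lands earlier by 14 hours 59 minutes.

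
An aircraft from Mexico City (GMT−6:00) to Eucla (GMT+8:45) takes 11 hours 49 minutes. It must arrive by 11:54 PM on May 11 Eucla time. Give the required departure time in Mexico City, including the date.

9:20 PM on May 10

Target arrival in UTC: 11:54 PM − 8:45 = 3:09 PM on May 11.
Subtract 11 hours 49 minutes → departure 3:20 AM UTC on May 11.
Mexico City is UTC−6:00: 3:20 AM − 6:00 = 9:20 PM on May 10.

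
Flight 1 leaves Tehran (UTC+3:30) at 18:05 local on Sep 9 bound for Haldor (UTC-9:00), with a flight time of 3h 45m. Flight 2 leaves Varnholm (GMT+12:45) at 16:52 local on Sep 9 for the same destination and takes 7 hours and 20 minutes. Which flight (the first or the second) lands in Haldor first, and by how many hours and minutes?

Flight 1 in UTC: 18:05 − 3:30 = 14:35 on Sep 9.
+3 hours and 45 minutes → arrive 18:20 UTC on Sep 9.
Flight 2 in UTC: 16:52 − 12:45 = 04:07 on Sep 9.
+7 hours 20 minutes → arrive 11:27 UTC on Sep 9.
Flight 2 lands earlier by 6 hours 53 minutes.

the second, by 6 hours 53 minutes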